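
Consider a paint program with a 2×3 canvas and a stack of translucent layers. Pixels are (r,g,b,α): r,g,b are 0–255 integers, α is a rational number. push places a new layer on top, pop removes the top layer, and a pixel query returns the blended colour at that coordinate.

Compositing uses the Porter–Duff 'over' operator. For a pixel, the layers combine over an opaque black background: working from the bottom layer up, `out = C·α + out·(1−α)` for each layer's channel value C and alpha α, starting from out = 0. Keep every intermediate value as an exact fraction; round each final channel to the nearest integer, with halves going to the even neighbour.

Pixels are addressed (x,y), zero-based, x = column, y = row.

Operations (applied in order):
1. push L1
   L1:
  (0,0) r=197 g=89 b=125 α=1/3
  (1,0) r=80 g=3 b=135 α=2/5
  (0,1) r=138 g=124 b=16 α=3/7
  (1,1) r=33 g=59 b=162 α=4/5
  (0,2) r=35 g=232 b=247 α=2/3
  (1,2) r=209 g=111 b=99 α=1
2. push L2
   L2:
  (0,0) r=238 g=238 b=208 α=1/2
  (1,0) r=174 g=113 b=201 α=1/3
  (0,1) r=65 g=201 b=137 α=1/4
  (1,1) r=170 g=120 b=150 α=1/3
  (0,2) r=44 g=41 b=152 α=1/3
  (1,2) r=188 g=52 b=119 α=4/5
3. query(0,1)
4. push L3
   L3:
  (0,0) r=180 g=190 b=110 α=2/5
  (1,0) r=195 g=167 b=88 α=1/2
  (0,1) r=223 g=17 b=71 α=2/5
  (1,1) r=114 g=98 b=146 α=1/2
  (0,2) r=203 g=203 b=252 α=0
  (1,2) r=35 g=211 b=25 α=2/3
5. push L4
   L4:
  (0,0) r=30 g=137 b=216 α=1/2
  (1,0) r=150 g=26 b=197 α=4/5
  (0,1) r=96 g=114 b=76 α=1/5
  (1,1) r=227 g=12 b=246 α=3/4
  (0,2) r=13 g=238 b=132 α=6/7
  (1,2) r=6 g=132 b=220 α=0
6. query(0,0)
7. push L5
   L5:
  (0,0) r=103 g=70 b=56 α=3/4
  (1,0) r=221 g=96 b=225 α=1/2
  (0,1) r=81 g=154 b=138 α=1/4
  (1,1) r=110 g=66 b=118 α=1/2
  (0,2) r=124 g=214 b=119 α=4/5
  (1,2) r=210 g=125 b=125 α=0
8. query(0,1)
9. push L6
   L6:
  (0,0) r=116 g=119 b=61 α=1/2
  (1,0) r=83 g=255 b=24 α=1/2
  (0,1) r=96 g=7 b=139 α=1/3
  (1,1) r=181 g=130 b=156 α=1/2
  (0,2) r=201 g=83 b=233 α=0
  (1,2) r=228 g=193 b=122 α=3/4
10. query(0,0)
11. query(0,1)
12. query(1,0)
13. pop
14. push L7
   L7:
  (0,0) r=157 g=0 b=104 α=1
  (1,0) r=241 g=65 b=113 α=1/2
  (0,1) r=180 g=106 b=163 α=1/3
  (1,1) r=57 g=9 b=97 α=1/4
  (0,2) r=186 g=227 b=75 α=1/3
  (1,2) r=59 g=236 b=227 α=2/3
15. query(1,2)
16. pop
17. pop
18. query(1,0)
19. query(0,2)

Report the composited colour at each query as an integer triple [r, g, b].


query (0,1) [L1,L2] — begin 0,0,0
+L1 (α=3/7) → [414/7, 372/7, 48/7]
+L2 (α=1/4) → [1697/28, 2523/28, 1103/28]
= [61, 90, 39]

at x=0,y=0 over L1,L2,L3,L4:
after L1 α=1/3: [197/3, 89/3, 125/3]
after L2 α=1/2: [911/6, 803/6, 749/6]
after L3 α=2/5: [1631/10, 1563/10, 1189/10]
after L4 α=1/2: [1931/20, 2933/20, 3349/20]
= [97, 147, 167]

(0,1) stack=L1,L2,L3,L4,L5; from [0,0,0]:
L1 α=3/7: [414/7, 372/7, 48/7]
L2 α=1/4: [1697/28, 2523/28, 1103/28]
L3 α=2/5: [17579/140, 8521/140, 1457/28]
L4 α=1/5: [20939/175, 12511/175, 1989/35]
L5 α=1/4: [19248/175, 64483/700, 10797/140]
= [110, 92, 77]

(0,0) stack=L1,L2,L3,L4,L5,L6; from [0,0,0]:
+L1 (α=1/3) → [197/3, 89/3, 125/3]
+L2 (α=1/2) → [911/6, 803/6, 749/6]
+L3 (α=2/5) → [1631/10, 1563/10, 1189/10]
+L4 (α=1/2) → [1931/20, 2933/20, 3349/20]
+L5 (α=3/4) → [8111/80, 7133/80, 6709/80]
+L6 (α=1/2) → [17391/160, 16653/160, 11589/160]
→ [109, 104, 72]

at x=0,y=1 over L1,L2,L3,L4,L5,L6:
after L1 α=3/7: [414/7, 372/7, 48/7]
after L2 α=1/4: [1697/28, 2523/28, 1103/28]
after L3 α=2/5: [17579/140, 8521/140, 1457/28]
after L4 α=1/5: [20939/175, 12511/175, 1989/35]
after L5 α=1/4: [19248/175, 64483/700, 10797/140]
after L6 α=1/3: [18432/175, 22311/350, 20527/210]
rounded: [105, 64, 98]

(1,0) stack=L1,L2,L3,L4,L5,L6; from [0,0,0]:
L1 α=2/5: [32, 6/5, 54]
L2 α=1/3: [238/3, 577/15, 103]
L3 α=1/2: [823/6, 1541/15, 191/2]
L4 α=4/5: [4423/30, 3101/75, 1767/10]
L5 α=1/2: [11053/60, 10301/150, 4017/20]
L6 α=1/2: [16033/120, 48551/300, 4497/40]
→ [134, 162, 112]

query (1,2) [L1,L2,L3,L4,L5,L7] — begin 0,0,0
after L1 α=1: [209, 111, 99]
after L2 α=4/5: [961/5, 319/5, 115]
after L3 α=2/3: [437/5, 2429/15, 55]
after L4 α=0: [437/5, 2429/15, 55]
after L5 α=0: [437/5, 2429/15, 55]
after L7 α=2/3: [1027/15, 9509/45, 509/3]
→ [68, 211, 170]

query (1,0) [L1,L2,L3,L4] — begin 0,0,0
after L1 α=2/5: [32, 6/5, 54]
after L2 α=1/3: [238/3, 577/15, 103]
after L3 α=1/2: [823/6, 1541/15, 191/2]
after L4 α=4/5: [4423/30, 3101/75, 1767/10]
→ [147, 41, 177]

query (0,2) [L1,L2,L3,L4] — begin 0,0,0
after L1 α=2/3: [70/3, 464/3, 494/3]
after L2 α=1/3: [272/9, 1051/9, 1444/9]
after L3 α=0: [272/9, 1051/9, 1444/9]
after L4 α=6/7: [974/63, 13903/63, 8572/63]
rounded: [15, 221, 136]


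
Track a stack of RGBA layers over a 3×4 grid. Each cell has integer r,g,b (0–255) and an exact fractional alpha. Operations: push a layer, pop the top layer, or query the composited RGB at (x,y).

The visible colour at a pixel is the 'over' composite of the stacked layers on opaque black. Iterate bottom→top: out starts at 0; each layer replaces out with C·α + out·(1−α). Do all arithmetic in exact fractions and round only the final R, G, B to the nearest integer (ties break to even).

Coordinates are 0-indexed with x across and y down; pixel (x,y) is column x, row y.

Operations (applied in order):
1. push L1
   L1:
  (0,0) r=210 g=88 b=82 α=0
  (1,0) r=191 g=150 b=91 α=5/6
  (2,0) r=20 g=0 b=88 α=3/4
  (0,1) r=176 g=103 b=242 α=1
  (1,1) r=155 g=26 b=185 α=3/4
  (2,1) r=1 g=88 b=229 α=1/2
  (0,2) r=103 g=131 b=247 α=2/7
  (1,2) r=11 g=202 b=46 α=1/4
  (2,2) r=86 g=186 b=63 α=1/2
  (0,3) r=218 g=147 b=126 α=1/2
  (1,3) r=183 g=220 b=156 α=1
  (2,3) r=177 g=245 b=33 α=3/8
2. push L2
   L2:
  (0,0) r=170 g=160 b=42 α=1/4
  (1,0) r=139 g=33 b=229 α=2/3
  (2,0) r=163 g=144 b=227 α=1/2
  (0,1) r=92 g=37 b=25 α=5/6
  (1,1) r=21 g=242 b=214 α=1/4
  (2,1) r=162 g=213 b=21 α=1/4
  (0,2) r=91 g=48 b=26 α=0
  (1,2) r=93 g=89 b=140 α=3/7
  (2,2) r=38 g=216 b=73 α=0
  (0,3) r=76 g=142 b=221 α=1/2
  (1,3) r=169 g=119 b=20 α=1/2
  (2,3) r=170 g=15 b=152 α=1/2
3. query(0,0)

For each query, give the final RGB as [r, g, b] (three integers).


query (0,0) [L1,L2] — begin 0,0,0
L1 α=0: [0, 0, 0]
L2 α=1/4: [85/2, 40, 21/2]
= [42, 40, 10]


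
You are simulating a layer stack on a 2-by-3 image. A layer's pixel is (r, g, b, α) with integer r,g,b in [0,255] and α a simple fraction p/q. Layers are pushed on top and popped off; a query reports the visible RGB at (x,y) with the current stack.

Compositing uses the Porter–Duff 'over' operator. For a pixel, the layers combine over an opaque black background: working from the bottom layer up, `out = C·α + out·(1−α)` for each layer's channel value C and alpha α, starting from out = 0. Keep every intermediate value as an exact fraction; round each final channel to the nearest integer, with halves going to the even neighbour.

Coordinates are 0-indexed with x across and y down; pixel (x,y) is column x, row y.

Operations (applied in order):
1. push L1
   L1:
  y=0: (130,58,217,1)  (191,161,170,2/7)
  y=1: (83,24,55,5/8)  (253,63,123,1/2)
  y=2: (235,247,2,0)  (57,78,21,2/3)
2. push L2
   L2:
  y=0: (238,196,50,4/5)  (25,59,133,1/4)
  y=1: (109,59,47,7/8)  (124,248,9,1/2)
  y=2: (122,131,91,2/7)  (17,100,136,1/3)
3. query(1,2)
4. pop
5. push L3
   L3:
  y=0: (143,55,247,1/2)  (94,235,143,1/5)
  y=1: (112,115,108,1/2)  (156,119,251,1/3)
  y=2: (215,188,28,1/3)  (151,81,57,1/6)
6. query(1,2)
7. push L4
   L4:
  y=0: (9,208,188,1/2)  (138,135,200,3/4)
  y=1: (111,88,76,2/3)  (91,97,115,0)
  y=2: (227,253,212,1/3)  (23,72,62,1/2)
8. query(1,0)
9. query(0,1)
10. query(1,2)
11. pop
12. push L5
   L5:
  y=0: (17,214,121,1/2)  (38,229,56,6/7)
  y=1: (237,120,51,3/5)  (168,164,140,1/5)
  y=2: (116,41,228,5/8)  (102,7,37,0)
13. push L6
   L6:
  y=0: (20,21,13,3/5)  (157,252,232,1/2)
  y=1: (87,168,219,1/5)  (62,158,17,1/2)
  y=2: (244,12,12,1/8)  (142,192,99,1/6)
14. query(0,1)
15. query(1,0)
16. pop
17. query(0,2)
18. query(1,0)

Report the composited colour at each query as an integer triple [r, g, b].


at x=1,y=2 over L1,L2:
+L1 (α=2/3) → [38, 52, 14]
+L2 (α=1/3) → [31, 68, 164/3]
= [31, 68, 55]

at x=1,y=2 over L1,L3:
+L1 (α=2/3) → [38, 52, 14]
+L3 (α=1/6) → [341/6, 341/6, 127/6]
rounded: [57, 57, 21]

(1,0) stack=L1,L3,L4; from [0,0,0]:
+L1 (α=2/7) → [382/7, 46, 340/7]
+L3 (α=1/5) → [2186/35, 419/5, 2361/35]
+L4 (α=3/4) → [4169/35, 611/5, 23361/140]
= [119, 122, 167]

(0,1) stack=L1,L3,L4; from [0,0,0]:
after L1 α=5/8: [415/8, 15, 275/8]
after L3 α=1/2: [1311/16, 65, 1139/16]
after L4 α=2/3: [1621/16, 241/3, 3571/48]
rounded: [101, 80, 74]

at x=1,y=2 over L1,L3,L4:
after L1 α=2/3: [38, 52, 14]
after L3 α=1/6: [341/6, 341/6, 127/6]
after L4 α=1/2: [479/12, 773/12, 499/12]
→ [40, 64, 42]

query (0,1) [L1,L3,L5,L6] — begin 0,0,0
+L1 (α=5/8) → [415/8, 15, 275/8]
+L3 (α=1/2) → [1311/16, 65, 1139/16]
+L5 (α=3/5) → [6999/40, 98, 2363/40]
+L6 (α=1/5) → [7869/50, 112, 4553/50]
rounded: [157, 112, 91]

at x=1,y=0 over L1,L3,L5,L6:
L1 α=2/7: [382/7, 46, 340/7]
L3 α=1/5: [2186/35, 419/5, 2361/35]
L5 α=6/7: [10166/245, 7289/35, 14121/245]
L6 α=1/2: [48631/490, 16109/70, 70961/490]
rounded: [99, 230, 145]

(0,2) stack=L1,L3,L5; from [0,0,0]:
L1 α=0: [0, 0, 0]
L3 α=1/3: [215/3, 188/3, 28/3]
L5 α=5/8: [795/8, 393/8, 146]
→ [99, 49, 146]

query (1,0) [L1,L3,L5] — begin 0,0,0
+L1 (α=2/7) → [382/7, 46, 340/7]
+L3 (α=1/5) → [2186/35, 419/5, 2361/35]
+L5 (α=6/7) → [10166/245, 7289/35, 14121/245]
rounded: [41, 208, 58]


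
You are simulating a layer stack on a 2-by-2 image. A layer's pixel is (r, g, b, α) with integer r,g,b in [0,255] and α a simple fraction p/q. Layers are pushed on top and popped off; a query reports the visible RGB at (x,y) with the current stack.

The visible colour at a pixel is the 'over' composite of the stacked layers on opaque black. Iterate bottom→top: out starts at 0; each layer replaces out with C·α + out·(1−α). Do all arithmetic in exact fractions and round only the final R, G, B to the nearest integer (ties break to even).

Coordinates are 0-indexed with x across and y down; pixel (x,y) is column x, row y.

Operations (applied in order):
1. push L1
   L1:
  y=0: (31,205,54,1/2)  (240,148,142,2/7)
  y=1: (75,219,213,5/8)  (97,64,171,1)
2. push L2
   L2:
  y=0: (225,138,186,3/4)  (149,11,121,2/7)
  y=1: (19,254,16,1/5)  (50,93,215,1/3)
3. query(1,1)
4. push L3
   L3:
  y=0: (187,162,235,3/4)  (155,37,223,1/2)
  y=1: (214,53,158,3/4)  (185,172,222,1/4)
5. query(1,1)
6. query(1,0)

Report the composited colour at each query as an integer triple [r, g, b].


query (1,1) [L1,L2] — begin 0,0,0
after L1 α=1: [97, 64, 171]
after L2 α=1/3: [244/3, 221/3, 557/3]
= [81, 74, 186]

at x=1,y=1 over L1,L2,L3:
after L1 α=1: [97, 64, 171]
after L2 α=1/3: [244/3, 221/3, 557/3]
after L3 α=1/4: [429/4, 393/4, 779/4]
→ [107, 98, 195]

(1,0) stack=L1,L2,L3; from [0,0,0]:
+L1 (α=2/7) → [480/7, 296/7, 284/7]
+L2 (α=2/7) → [4486/49, 1634/49, 3114/49]
+L3 (α=1/2) → [12081/98, 3447/98, 14041/98]
rounded: [123, 35, 143]


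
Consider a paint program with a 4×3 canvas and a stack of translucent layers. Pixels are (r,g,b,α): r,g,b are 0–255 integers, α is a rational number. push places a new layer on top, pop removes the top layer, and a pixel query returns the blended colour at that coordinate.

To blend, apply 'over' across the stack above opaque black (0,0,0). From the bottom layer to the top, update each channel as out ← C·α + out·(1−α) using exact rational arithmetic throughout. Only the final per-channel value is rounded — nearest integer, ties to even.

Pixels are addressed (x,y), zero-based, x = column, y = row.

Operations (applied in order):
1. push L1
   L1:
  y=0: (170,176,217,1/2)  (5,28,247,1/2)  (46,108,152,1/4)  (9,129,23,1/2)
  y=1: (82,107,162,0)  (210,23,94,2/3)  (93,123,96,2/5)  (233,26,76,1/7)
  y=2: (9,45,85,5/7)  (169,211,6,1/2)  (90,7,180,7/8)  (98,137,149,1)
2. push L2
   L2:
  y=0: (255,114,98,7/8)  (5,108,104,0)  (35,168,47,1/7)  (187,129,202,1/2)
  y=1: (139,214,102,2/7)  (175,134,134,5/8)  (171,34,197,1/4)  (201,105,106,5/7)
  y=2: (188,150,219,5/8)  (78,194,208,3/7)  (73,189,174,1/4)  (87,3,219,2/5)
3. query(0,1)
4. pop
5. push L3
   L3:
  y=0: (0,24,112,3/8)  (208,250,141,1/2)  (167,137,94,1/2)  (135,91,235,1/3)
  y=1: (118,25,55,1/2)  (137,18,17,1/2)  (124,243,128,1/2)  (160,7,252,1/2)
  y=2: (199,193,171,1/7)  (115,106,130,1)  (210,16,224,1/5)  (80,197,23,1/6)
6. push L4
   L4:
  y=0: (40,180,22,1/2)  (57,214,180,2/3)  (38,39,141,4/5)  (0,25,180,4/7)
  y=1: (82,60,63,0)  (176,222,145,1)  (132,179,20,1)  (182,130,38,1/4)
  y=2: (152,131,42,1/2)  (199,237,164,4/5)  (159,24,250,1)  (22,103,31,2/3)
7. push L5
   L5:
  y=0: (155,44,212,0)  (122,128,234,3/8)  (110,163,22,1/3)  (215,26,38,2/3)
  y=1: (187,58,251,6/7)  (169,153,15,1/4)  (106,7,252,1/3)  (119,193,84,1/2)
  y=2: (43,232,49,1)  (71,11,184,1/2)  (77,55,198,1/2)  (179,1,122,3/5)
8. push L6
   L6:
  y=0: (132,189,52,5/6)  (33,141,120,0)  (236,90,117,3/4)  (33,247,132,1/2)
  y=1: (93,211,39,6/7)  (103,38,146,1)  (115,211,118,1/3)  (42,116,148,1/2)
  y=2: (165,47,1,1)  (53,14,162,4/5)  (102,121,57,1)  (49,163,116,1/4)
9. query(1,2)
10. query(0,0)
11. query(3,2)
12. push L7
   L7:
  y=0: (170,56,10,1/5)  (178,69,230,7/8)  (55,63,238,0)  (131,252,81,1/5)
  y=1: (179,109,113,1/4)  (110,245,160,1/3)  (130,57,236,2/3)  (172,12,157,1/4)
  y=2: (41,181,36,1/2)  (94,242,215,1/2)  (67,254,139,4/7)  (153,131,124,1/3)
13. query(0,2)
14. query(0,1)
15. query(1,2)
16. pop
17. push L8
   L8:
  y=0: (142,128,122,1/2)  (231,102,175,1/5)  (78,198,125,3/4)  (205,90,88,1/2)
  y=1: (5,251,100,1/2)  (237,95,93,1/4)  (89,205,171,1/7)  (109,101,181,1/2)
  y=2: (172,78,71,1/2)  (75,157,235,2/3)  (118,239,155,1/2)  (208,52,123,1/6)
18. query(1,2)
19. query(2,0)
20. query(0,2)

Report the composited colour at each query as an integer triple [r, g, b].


query (0,1) [L1,L2] — begin 0,0,0
+L1 (α=0) → [0, 0, 0]
+L2 (α=2/7) → [278/7, 428/7, 204/7]
rounded: [40, 61, 29]

(1,2) stack=L1,L3,L4,L5,L6; from [0,0,0]:
after L1 α=1/2: [169/2, 211/2, 3]
after L3 α=1: [115, 106, 130]
after L4 α=4/5: [911/5, 1054/5, 786/5]
after L5 α=1/2: [633/5, 1109/10, 853/5]
after L6 α=4/5: [1693/25, 1669/50, 4093/25]
rounded: [68, 33, 164]

at x=0,y=0 over L1,L3,L4,L5,L6:
L1 α=1/2: [85, 88, 217/2]
L3 α=3/8: [425/8, 64, 1757/16]
L4 α=1/2: [745/16, 122, 2109/32]
L5 α=0: [745/16, 122, 2109/32]
L6 α=5/6: [11305/96, 1067/6, 10429/192]
= [118, 178, 54]

at x=3,y=2 over L1,L3,L4,L5,L6:
after L1 α=1: [98, 137, 149]
after L3 α=1/6: [95, 147, 128]
after L4 α=2/3: [139/3, 353/3, 190/3]
after L5 α=3/5: [1889/15, 143/3, 1478/15]
after L6 α=1/4: [1067/10, 153/2, 1029/10]
rounded: [107, 76, 103]

query (0,2) [L1,L3,L4,L5,L6,L7] — begin 0,0,0
L1 α=5/7: [45/7, 225/7, 425/7]
L3 α=1/7: [1663/49, 2701/49, 3747/49]
L4 α=1/2: [9111/98, 4560/49, 5805/98]
L5 α=1: [43, 232, 49]
L6 α=1: [165, 47, 1]
L7 α=1/2: [103, 114, 37/2]
= [103, 114, 18]

query (0,1) [L1,L3,L4,L5,L6,L7] — begin 0,0,0
L1 α=0: [0, 0, 0]
L3 α=1/2: [59, 25/2, 55/2]
L4 α=0: [59, 25/2, 55/2]
L5 α=6/7: [1181/7, 103/2, 3067/14]
L6 α=6/7: [5087/49, 2635/14, 6343/98]
L7 α=1/4: [6008/49, 9431/56, 30103/392]
= [123, 168, 77]

query (1,2) [L1,L3,L4,L5,L6,L7] — begin 0,0,0
+L1 (α=1/2) → [169/2, 211/2, 3]
+L3 (α=1) → [115, 106, 130]
+L4 (α=4/5) → [911/5, 1054/5, 786/5]
+L5 (α=1/2) → [633/5, 1109/10, 853/5]
+L6 (α=4/5) → [1693/25, 1669/50, 4093/25]
+L7 (α=1/2) → [4043/50, 13769/100, 4734/25]
= [81, 138, 189]

(1,2) stack=L1,L3,L4,L5,L6,L8; from [0,0,0]:
after L1 α=1/2: [169/2, 211/2, 3]
after L3 α=1: [115, 106, 130]
after L4 α=4/5: [911/5, 1054/5, 786/5]
after L5 α=1/2: [633/5, 1109/10, 853/5]
after L6 α=4/5: [1693/25, 1669/50, 4093/25]
after L8 α=2/3: [5443/75, 17369/150, 5281/25]
rounded: [73, 116, 211]

(2,0) stack=L1,L3,L4,L5,L6,L8; from [0,0,0]:
after L1 α=1/4: [23/2, 27, 38]
after L3 α=1/2: [357/4, 82, 66]
after L4 α=4/5: [193/4, 238/5, 126]
after L5 α=1/3: [413/6, 1291/15, 274/3]
after L6 α=3/4: [4661/24, 5341/60, 1327/12]
after L8 α=3/4: [10277/96, 40981/240, 5827/48]
rounded: [107, 171, 121]

at x=0,y=2 over L1,L3,L4,L5,L6,L8:
+L1 (α=5/7) → [45/7, 225/7, 425/7]
+L3 (α=1/7) → [1663/49, 2701/49, 3747/49]
+L4 (α=1/2) → [9111/98, 4560/49, 5805/98]
+L5 (α=1) → [43, 232, 49]
+L6 (α=1) → [165, 47, 1]
+L8 (α=1/2) → [337/2, 125/2, 36]
→ [168, 62, 36]


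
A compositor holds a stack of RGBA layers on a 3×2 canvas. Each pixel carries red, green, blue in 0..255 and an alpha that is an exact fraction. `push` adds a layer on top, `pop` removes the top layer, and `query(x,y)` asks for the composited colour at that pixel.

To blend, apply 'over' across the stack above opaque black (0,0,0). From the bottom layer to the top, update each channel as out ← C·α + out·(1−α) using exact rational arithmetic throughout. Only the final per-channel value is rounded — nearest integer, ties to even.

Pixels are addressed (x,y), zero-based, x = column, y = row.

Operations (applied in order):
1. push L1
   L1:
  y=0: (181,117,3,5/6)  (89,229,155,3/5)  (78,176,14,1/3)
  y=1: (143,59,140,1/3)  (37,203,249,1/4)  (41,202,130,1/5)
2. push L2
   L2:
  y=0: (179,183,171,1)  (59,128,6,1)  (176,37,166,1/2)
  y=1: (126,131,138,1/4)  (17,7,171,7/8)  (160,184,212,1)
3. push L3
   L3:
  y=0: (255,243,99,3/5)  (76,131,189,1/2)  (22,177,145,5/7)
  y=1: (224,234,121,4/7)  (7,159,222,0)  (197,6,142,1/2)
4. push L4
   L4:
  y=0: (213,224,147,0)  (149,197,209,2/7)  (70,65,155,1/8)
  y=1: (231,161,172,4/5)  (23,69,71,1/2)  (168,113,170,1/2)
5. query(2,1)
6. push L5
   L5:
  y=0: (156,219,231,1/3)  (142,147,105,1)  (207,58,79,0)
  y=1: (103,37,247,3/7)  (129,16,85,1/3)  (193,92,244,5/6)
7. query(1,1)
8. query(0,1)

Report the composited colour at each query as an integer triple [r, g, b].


at x=2,y=1 over L1,L2,L3,L4:
L1 α=1/5: [41/5, 202/5, 26]
L2 α=1: [160, 184, 212]
L3 α=1/2: [357/2, 95, 177]
L4 α=1/2: [693/4, 104, 347/2]
→ [173, 104, 174]

(1,1) stack=L1,L2,L3,L4,L5; from [0,0,0]:
L1 α=1/4: [37/4, 203/4, 249/4]
L2 α=7/8: [513/32, 399/32, 5037/32]
L3 α=0: [513/32, 399/32, 5037/32]
L4 α=1/2: [1249/64, 2607/64, 7309/64]
L5 α=1/3: [5377/96, 3119/96, 3343/32]
→ [56, 32, 104]

(0,1) stack=L1,L2,L3,L4,L5; from [0,0,0]:
+L1 (α=1/3) → [143/3, 59/3, 140/3]
+L2 (α=1/4) → [269/4, 95/2, 139/2]
+L3 (α=4/7) → [4391/28, 2157/14, 1385/14]
+L4 (α=4/5) → [30263/140, 11173/70, 11017/70]
+L5 (α=3/7) → [41078/245, 26231/245, 47969/245]
→ [168, 107, 196]


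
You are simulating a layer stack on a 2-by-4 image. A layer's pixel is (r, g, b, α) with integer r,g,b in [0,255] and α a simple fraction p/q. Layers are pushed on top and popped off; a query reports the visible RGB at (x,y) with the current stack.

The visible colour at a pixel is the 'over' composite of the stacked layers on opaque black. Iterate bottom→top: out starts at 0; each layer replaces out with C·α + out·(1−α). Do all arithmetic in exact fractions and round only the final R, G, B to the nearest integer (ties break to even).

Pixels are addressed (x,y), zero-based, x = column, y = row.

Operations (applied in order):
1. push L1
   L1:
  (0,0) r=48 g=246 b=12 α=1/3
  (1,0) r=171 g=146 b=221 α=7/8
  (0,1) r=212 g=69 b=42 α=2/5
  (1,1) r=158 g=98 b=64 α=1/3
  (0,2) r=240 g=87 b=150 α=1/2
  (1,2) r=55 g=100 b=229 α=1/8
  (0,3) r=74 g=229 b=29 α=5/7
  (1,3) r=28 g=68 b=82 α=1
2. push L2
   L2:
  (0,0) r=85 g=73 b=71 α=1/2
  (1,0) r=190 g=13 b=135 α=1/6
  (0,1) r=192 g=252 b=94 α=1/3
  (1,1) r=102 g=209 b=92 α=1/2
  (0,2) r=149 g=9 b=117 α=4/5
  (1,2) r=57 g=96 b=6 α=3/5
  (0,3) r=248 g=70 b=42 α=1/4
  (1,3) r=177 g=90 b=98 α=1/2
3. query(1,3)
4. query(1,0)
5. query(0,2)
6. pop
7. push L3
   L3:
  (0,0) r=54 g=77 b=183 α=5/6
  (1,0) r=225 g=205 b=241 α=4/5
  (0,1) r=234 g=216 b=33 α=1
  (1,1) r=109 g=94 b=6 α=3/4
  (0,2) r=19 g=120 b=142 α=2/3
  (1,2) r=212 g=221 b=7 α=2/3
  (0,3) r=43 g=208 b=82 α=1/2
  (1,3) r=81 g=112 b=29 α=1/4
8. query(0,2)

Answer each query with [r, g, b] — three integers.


query (1,3) [L1,L2] — begin 0,0,0
after L1 α=1: [28, 68, 82]
after L2 α=1/2: [205/2, 79, 90]
= [102, 79, 90]

(1,0) stack=L1,L2; from [0,0,0]:
L1 α=7/8: [1197/8, 511/4, 1547/8]
L2 α=1/6: [7505/48, 869/8, 8815/48]
= [156, 109, 184]

at x=0,y=2 over L1,L2:
+L1 (α=1/2) → [120, 87/2, 75]
+L2 (α=4/5) → [716/5, 159/10, 543/5]
→ [143, 16, 109]

query (0,2) [L1,L3] — begin 0,0,0
after L1 α=1/2: [120, 87/2, 75]
after L3 α=2/3: [158/3, 189/2, 359/3]
= [53, 94, 120]


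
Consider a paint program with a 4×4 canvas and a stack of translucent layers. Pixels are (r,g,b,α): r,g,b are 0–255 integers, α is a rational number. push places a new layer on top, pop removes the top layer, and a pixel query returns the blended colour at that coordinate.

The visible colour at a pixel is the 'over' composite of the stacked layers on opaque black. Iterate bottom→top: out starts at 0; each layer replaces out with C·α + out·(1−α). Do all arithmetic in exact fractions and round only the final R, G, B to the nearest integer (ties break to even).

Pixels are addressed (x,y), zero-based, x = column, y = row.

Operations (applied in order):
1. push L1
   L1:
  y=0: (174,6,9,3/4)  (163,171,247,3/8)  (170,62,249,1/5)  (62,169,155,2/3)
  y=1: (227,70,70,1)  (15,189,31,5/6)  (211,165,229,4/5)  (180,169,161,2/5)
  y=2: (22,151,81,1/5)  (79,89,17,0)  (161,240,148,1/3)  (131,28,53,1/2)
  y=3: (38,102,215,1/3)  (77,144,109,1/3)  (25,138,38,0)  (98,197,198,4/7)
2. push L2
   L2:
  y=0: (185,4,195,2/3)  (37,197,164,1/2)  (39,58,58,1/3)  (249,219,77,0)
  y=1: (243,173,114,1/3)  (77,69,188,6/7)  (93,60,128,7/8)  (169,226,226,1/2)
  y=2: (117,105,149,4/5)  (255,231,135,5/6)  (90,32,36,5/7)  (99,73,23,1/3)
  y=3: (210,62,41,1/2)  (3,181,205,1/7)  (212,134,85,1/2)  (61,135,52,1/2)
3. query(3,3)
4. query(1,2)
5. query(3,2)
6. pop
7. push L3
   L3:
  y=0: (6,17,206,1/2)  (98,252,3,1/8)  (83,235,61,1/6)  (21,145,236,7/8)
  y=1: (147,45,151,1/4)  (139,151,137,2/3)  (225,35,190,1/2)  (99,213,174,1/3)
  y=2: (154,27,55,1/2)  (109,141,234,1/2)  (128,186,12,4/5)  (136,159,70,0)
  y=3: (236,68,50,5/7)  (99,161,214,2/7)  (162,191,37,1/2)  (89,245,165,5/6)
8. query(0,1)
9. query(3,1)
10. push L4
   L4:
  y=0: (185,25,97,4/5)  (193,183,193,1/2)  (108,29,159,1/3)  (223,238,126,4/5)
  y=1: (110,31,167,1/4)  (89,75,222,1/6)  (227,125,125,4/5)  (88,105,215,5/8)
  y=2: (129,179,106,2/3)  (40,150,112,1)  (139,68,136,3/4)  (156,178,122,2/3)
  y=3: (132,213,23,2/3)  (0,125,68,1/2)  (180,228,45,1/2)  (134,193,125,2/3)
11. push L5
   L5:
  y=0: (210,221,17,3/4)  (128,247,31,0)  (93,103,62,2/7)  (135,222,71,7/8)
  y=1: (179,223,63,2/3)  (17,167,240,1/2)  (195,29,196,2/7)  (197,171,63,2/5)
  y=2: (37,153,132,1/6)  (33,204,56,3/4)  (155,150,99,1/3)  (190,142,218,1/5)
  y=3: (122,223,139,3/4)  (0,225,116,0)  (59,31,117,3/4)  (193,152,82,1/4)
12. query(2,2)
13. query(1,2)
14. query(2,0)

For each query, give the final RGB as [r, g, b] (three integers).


(3,3) stack=L1,L2; from [0,0,0]:
L1 α=4/7: [56, 788/7, 792/7]
L2 α=1/2: [117/2, 1733/14, 578/7]
rounded: [58, 124, 83]

query (1,2) [L1,L2] — begin 0,0,0
+L1 (α=0) → [0, 0, 0]
+L2 (α=5/6) → [425/2, 385/2, 225/2]
→ [212, 192, 112]

(3,2) stack=L1,L2; from [0,0,0]:
+L1 (α=1/2) → [131/2, 14, 53/2]
+L2 (α=1/3) → [230/3, 101/3, 76/3]
rounded: [77, 34, 25]

at x=0,y=1 over L1,L3:
after L1 α=1: [227, 70, 70]
after L3 α=1/4: [207, 255/4, 361/4]
= [207, 64, 90]

query (3,1) [L1,L3] — begin 0,0,0
+L1 (α=2/5) → [72, 338/5, 322/5]
+L3 (α=1/3) → [81, 1741/15, 1514/15]
= [81, 116, 101]

(2,2) stack=L1,L3,L4,L5; from [0,0,0]:
L1 α=1/3: [161/3, 80, 148/3]
L3 α=4/5: [1697/15, 824/5, 292/15]
L4 α=3/4: [1988/15, 461/5, 1603/15]
L5 α=1/3: [6301/45, 1672/15, 4691/45]
rounded: [140, 111, 104]

at x=1,y=2 over L1,L3,L4,L5:
+L1 (α=0) → [0, 0, 0]
+L3 (α=1/2) → [109/2, 141/2, 117]
+L4 (α=1) → [40, 150, 112]
+L5 (α=3/4) → [139/4, 381/2, 70]
rounded: [35, 190, 70]

(2,0) stack=L1,L3,L4,L5; from [0,0,0]:
+L1 (α=1/5) → [34, 62/5, 249/5]
+L3 (α=1/6) → [253/6, 99/2, 155/3]
+L4 (α=1/3) → [577/9, 128/3, 787/9]
+L5 (α=2/7) → [4559/63, 1258/21, 5051/63]
rounded: [72, 60, 80]


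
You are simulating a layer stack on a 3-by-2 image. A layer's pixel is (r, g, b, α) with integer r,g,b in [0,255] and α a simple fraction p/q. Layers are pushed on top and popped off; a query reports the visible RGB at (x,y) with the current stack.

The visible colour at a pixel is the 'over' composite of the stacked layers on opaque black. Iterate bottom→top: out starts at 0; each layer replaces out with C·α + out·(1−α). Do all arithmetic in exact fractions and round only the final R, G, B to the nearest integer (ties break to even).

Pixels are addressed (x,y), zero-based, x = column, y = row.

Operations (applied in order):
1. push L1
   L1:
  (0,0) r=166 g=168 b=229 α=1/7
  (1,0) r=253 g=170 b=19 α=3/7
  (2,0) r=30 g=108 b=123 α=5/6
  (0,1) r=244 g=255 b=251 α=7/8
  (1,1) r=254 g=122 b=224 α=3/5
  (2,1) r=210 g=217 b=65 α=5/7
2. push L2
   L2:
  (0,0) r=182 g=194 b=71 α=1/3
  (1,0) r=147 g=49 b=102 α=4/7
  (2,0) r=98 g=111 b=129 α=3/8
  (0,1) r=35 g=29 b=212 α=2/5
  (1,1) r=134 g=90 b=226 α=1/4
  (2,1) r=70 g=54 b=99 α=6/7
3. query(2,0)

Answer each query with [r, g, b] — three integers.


at x=2,y=0 over L1,L2:
after L1 α=5/6: [25, 90, 205/2]
after L2 α=3/8: [419/8, 783/8, 1799/16]
rounded: [52, 98, 112]


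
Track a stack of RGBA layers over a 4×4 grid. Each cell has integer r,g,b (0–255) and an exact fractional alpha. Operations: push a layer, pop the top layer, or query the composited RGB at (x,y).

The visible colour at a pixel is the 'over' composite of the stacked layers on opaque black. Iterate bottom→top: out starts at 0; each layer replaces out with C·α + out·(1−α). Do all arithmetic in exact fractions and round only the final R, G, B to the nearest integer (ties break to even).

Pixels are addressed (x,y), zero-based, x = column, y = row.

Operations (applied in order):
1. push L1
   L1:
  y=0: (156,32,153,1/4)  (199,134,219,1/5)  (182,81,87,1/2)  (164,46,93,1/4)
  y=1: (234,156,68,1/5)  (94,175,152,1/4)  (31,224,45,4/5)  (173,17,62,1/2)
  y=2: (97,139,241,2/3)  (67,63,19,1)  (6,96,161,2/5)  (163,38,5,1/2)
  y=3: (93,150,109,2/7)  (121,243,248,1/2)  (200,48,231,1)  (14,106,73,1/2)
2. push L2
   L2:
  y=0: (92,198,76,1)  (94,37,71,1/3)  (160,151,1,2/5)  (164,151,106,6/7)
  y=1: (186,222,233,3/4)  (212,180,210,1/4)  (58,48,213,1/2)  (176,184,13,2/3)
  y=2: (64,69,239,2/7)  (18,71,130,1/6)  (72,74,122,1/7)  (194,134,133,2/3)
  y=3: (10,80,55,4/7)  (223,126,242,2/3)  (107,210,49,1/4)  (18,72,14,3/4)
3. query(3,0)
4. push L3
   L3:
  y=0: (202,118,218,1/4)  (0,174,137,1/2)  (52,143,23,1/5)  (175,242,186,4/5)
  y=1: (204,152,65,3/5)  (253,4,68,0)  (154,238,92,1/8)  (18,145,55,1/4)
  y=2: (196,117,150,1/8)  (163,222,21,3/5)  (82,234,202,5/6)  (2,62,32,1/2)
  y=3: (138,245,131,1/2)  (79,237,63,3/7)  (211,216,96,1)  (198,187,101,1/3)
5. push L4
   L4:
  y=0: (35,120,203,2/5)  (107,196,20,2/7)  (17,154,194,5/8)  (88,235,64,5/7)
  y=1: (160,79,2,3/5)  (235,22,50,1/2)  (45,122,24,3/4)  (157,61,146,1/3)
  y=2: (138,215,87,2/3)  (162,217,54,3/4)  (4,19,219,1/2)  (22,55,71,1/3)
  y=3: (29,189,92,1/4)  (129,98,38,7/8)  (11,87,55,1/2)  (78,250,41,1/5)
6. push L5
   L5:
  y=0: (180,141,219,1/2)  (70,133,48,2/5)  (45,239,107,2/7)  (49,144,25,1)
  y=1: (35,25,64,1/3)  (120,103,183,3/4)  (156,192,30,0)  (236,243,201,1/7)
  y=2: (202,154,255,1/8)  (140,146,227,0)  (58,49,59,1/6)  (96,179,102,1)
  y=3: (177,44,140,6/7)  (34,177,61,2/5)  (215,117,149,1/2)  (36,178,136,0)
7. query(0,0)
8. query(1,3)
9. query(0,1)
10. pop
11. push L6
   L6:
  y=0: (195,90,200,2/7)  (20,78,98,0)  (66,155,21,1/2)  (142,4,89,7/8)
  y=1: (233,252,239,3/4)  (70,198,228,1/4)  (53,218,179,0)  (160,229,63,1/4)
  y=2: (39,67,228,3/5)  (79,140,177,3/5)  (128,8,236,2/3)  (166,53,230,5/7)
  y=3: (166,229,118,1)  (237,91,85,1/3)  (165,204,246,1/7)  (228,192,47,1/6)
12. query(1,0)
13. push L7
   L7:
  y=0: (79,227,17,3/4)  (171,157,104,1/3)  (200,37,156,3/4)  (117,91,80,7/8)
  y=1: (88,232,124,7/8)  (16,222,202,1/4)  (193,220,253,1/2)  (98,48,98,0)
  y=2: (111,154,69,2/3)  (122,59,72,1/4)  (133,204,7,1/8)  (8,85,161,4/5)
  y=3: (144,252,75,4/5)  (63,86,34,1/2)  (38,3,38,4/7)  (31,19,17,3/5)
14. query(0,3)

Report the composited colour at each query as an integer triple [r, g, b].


query (3,0) [L1,L2] — begin 0,0,0
after L1 α=1/4: [41, 23/2, 93/4]
after L2 α=6/7: [1025/7, 1835/14, 2637/28]
rounded: [146, 131, 94]

query (0,0) [L1,L2,L3,L4,L5] — begin 0,0,0
after L1 α=1/4: [39, 8, 153/4]
after L2 α=1: [92, 198, 76]
after L3 α=1/4: [239/2, 178, 223/2]
after L4 α=2/5: [857/10, 774/5, 1481/10]
after L5 α=1/2: [2657/20, 1479/10, 3671/20]
rounded: [133, 148, 184]

query (1,3) [L1,L2,L3,L4,L5] — begin 0,0,0
+L1 (α=1/2) → [121/2, 243/2, 124]
+L2 (α=2/3) → [1013/6, 249/2, 608/3]
+L3 (α=3/7) → [391/3, 1209/7, 2999/21]
+L4 (α=7/8) → [775/6, 6011/56, 8585/168]
+L5 (α=2/5) → [911/10, 37857/280, 15417/280]
→ [91, 135, 55]

(0,1) stack=L1,L2,L3,L4,L5; from [0,0,0]:
L1 α=1/5: [234/5, 156/5, 68/5]
L2 α=3/4: [756/5, 1743/10, 3563/20]
L3 α=3/5: [4572/25, 4023/25, 5513/50]
L4 α=3/5: [21144/125, 13971/125, 5663/125]
L5 α=1/3: [46663/375, 31067/375, 6442/125]
= [124, 83, 52]

at x=1,y=0 over L1,L2,L3,L4,L6:
after L1 α=1/5: [199/5, 134/5, 219/5]
after L2 α=1/3: [868/15, 151/5, 793/15]
after L3 α=1/2: [434/15, 1021/10, 1424/15]
after L4 α=2/7: [1076/21, 1805/14, 1544/21]
after L6 α=0: [1076/21, 1805/14, 1544/21]
= [51, 129, 74]

query (0,3) [L1,L2,L3,L4,L6,L7] — begin 0,0,0
+L1 (α=2/7) → [186/7, 300/7, 218/7]
+L2 (α=4/7) → [838/49, 3140/49, 2194/49]
+L3 (α=1/2) → [3800/49, 15145/98, 8613/98]
+L4 (α=1/4) → [12821/196, 63957/392, 34855/392]
+L6 (α=1) → [166, 229, 118]
+L7 (α=4/5) → [742/5, 1237/5, 418/5]
rounded: [148, 247, 84]


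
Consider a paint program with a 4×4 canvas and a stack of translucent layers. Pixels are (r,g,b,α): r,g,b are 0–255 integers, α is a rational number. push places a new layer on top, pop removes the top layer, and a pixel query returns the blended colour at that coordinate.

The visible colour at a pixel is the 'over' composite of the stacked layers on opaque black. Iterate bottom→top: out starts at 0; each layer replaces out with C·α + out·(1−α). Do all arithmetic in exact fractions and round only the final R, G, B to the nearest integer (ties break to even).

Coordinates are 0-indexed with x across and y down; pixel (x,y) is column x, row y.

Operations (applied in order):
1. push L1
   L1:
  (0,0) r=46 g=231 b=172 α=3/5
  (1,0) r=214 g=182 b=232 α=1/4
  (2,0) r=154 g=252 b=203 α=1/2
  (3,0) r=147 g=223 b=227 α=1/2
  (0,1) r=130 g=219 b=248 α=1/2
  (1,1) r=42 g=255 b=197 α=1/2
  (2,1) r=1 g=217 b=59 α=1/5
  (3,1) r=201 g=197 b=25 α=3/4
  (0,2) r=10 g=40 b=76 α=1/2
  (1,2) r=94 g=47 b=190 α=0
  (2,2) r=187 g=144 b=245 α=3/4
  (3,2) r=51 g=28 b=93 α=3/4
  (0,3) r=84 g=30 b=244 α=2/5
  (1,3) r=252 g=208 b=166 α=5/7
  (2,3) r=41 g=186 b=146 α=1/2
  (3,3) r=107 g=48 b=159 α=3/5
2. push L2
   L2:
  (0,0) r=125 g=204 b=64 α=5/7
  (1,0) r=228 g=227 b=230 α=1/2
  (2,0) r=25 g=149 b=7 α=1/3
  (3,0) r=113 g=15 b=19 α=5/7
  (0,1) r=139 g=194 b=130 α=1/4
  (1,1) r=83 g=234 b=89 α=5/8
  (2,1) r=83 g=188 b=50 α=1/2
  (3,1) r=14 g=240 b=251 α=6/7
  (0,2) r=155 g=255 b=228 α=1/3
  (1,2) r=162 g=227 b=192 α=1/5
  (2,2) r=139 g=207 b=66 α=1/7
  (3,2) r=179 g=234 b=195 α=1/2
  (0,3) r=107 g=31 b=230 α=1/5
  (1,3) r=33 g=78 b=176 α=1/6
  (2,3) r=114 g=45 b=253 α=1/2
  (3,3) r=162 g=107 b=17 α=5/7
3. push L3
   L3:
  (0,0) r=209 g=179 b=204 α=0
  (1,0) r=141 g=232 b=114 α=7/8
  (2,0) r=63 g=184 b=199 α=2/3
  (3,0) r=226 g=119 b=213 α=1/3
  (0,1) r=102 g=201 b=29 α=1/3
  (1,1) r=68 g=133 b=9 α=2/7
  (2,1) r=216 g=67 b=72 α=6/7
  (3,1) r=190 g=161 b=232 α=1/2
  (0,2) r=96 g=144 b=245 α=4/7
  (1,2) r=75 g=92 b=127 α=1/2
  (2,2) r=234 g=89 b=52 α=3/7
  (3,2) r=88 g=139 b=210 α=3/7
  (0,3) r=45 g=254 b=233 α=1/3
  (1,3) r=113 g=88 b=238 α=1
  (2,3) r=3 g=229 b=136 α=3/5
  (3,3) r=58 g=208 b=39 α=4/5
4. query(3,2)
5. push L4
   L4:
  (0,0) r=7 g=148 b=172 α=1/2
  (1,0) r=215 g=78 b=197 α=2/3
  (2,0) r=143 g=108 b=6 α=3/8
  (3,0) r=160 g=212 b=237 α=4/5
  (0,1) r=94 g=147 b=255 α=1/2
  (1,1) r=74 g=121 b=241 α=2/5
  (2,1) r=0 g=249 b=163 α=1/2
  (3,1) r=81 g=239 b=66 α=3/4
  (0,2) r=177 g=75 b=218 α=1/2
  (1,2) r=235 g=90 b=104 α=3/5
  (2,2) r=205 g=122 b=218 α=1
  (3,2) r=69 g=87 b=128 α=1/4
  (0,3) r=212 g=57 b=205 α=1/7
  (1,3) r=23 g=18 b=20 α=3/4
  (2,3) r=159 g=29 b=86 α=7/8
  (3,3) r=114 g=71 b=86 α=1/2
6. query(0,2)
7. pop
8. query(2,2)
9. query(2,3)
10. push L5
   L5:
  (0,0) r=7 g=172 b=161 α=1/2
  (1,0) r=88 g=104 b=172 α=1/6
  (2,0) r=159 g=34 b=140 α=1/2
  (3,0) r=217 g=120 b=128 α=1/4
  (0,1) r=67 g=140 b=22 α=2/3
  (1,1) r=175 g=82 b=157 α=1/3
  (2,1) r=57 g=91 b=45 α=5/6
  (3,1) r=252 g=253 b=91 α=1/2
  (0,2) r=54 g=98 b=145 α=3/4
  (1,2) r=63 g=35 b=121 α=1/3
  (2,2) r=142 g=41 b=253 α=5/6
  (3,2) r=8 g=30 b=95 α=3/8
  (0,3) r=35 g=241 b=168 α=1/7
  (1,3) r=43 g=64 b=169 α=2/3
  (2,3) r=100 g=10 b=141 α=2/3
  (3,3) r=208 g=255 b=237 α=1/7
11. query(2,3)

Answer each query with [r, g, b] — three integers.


query (3,2) [L1,L2,L3] — begin 0,0,0
+L1 (α=3/4) → [153/4, 21, 279/4]
+L2 (α=1/2) → [869/8, 255/2, 1059/8]
+L3 (α=3/7) → [1397/14, 927/7, 2319/14]
rounded: [100, 132, 166]

query (0,2) [L1,L2,L3,L4] — begin 0,0,0
+L1 (α=1/2) → [5, 20, 38]
+L2 (α=1/3) → [55, 295/3, 304/3]
+L3 (α=4/7) → [549/7, 871/7, 1284/7]
+L4 (α=1/2) → [894/7, 698/7, 1405/7]
rounded: [128, 100, 201]

at x=2,y=2 over L1,L2,L3:
L1 α=3/4: [561/4, 108, 735/4]
L2 α=1/7: [1961/14, 855/7, 2337/14]
L3 α=3/7: [8836/49, 5289/49, 5766/49]
→ [180, 108, 118]

at x=2,y=3 over L1,L2,L3:
+L1 (α=1/2) → [41/2, 93, 73]
+L2 (α=1/2) → [269/4, 69, 163]
+L3 (α=3/5) → [287/10, 165, 734/5]
→ [29, 165, 147]

(2,3) stack=L1,L2,L3,L5; from [0,0,0]:
+L1 (α=1/2) → [41/2, 93, 73]
+L2 (α=1/2) → [269/4, 69, 163]
+L3 (α=3/5) → [287/10, 165, 734/5]
+L5 (α=2/3) → [2287/30, 185/3, 2144/15]
→ [76, 62, 143]


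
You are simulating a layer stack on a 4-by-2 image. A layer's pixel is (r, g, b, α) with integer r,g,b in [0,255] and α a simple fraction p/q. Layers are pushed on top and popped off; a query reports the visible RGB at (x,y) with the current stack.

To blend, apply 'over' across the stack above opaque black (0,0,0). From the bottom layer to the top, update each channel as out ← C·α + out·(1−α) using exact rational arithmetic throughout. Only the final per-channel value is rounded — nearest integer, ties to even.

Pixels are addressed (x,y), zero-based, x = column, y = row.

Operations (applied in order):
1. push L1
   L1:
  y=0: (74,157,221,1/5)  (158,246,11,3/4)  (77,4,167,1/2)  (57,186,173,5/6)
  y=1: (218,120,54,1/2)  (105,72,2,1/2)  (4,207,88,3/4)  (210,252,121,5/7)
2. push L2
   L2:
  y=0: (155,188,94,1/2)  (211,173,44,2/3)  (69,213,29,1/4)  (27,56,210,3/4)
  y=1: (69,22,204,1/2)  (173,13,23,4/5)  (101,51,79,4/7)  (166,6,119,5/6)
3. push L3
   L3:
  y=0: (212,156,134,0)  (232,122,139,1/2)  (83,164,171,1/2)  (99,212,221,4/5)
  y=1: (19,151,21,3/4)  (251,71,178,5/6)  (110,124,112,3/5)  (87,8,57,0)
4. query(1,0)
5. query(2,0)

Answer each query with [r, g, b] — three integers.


at x=1,y=0 over L1,L2,L3:
L1 α=3/4: [237/2, 369/2, 33/4]
L2 α=2/3: [1081/6, 1061/6, 385/12]
L3 α=1/2: [2473/12, 1793/12, 2053/24]
→ [206, 149, 86]

query (2,0) [L1,L2,L3] — begin 0,0,0
after L1 α=1/2: [77/2, 2, 167/2]
after L2 α=1/4: [369/8, 219/4, 559/8]
after L3 α=1/2: [1033/16, 875/8, 1927/16]
→ [65, 109, 120]


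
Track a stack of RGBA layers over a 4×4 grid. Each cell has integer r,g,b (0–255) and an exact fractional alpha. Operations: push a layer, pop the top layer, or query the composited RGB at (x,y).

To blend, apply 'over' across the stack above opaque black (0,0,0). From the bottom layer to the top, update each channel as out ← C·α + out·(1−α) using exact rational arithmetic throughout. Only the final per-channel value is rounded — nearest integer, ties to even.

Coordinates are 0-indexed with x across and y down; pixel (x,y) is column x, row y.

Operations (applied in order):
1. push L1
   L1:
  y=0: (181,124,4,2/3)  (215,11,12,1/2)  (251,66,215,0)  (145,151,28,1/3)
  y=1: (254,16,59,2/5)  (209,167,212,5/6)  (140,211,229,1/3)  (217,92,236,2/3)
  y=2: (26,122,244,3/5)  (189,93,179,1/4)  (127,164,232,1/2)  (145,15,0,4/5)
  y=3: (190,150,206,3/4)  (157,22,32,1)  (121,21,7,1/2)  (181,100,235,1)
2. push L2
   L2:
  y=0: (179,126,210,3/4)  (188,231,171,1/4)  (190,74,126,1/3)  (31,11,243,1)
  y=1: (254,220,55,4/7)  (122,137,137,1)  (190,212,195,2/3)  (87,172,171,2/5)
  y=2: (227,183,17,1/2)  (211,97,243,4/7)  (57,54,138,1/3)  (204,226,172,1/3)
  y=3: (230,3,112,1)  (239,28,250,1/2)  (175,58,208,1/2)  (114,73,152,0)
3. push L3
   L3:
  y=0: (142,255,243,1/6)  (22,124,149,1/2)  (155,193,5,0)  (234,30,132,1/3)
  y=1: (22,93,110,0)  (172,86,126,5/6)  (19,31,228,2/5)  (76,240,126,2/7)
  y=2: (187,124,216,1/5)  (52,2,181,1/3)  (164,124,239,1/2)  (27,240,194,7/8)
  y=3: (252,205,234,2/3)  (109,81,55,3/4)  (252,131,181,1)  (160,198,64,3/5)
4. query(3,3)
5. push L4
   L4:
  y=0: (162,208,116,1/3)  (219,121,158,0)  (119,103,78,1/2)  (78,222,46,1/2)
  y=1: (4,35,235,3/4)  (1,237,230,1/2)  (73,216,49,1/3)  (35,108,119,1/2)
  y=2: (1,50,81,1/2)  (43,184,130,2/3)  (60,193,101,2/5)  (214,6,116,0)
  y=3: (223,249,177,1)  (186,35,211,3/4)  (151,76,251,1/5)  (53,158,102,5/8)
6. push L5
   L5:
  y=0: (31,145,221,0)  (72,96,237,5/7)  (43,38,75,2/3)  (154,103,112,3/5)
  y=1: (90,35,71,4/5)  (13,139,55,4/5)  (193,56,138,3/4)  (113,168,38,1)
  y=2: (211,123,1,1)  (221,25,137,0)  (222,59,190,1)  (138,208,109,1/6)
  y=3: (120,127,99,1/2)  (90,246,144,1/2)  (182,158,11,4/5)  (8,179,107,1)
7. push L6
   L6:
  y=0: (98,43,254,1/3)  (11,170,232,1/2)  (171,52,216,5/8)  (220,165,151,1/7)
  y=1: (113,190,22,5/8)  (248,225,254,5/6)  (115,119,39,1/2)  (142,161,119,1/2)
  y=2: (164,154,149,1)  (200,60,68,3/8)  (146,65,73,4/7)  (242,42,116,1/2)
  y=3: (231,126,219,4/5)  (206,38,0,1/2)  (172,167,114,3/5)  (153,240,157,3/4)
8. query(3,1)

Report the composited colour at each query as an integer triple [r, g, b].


(3,3) stack=L1,L2,L3; from [0,0,0]:
after L1 α=1: [181, 100, 235]
after L2 α=0: [181, 100, 235]
after L3 α=3/5: [842/5, 794/5, 662/5]
→ [168, 159, 132]

query (3,1) [L1,L2,L3,L4,L5,L6] — begin 0,0,0
after L1 α=2/3: [434/3, 184/3, 472/3]
after L2 α=2/5: [608/5, 528/5, 814/5]
after L3 α=2/7: [760/7, 144, 1066/7]
after L4 α=1/2: [1005/14, 126, 1899/14]
after L5 α=1: [113, 168, 38]
after L6 α=1/2: [255/2, 329/2, 157/2]
→ [128, 164, 78]


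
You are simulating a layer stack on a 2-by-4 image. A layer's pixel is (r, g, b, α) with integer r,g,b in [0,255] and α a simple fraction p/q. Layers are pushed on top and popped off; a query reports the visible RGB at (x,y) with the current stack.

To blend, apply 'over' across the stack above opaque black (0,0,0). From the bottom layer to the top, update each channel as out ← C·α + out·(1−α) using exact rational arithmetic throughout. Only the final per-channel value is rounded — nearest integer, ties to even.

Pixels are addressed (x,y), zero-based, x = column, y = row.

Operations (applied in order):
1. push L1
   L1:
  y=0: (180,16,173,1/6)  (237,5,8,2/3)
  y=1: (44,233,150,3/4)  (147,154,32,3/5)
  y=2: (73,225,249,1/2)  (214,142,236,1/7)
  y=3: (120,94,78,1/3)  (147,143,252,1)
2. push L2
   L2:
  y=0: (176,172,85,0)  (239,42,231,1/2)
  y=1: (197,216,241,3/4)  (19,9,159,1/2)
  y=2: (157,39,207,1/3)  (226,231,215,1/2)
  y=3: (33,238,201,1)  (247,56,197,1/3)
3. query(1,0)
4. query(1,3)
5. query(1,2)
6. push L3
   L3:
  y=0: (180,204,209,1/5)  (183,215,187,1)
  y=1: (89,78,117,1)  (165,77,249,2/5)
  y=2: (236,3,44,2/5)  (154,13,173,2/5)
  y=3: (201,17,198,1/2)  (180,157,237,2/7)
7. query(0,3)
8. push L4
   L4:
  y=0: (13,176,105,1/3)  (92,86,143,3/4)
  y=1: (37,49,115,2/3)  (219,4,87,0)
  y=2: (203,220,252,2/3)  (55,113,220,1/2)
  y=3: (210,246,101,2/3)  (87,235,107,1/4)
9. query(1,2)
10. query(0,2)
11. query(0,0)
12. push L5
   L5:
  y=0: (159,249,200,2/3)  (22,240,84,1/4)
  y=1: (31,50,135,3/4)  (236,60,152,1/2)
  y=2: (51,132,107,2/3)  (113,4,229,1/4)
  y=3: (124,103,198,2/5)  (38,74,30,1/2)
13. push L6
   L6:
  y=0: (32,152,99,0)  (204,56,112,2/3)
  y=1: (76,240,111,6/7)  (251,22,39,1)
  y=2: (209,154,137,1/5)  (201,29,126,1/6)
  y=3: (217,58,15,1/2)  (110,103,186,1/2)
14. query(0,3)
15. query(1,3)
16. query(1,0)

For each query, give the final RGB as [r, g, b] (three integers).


query (1,0) [L1,L2] — begin 0,0,0
+L1 (α=2/3) → [158, 10/3, 16/3]
+L2 (α=1/2) → [397/2, 68/3, 709/6]
rounded: [198, 23, 118]

query (1,3) [L1,L2] — begin 0,0,0
+L1 (α=1) → [147, 143, 252]
+L2 (α=1/3) → [541/3, 114, 701/3]
rounded: [180, 114, 234]

(1,2) stack=L1,L2; from [0,0,0]:
after L1 α=1/7: [214/7, 142/7, 236/7]
after L2 α=1/2: [898/7, 1759/14, 1741/14]
= [128, 126, 124]

(0,3) stack=L1,L2,L3; from [0,0,0]:
+L1 (α=1/3) → [40, 94/3, 26]
+L2 (α=1) → [33, 238, 201]
+L3 (α=1/2) → [117, 255/2, 399/2]
→ [117, 128, 200]

(1,2) stack=L1,L2,L3,L4; from [0,0,0]:
L1 α=1/7: [214/7, 142/7, 236/7]
L2 α=1/2: [898/7, 1759/14, 1741/14]
L3 α=2/5: [970/7, 5641/70, 10067/70]
L4 α=1/2: [1355/14, 13551/140, 25467/140]
rounded: [97, 97, 182]

at x=0,y=2 over L1,L2,L3,L4:
L1 α=1/2: [73/2, 225/2, 249/2]
L2 α=1/3: [230/3, 88, 152]
L3 α=2/5: [702/5, 54, 544/5]
L4 α=2/3: [2732/15, 494/3, 3064/15]
= [182, 165, 204]

query (0,0) [L1,L2,L3,L4] — begin 0,0,0
after L1 α=1/6: [30, 8/3, 173/6]
after L2 α=0: [30, 8/3, 173/6]
after L3 α=1/5: [60, 644/15, 973/15]
after L4 α=1/3: [133/3, 3928/45, 3521/45]
= [44, 87, 78]

query (0,3) [L1,L2,L3,L4,L5,L6] — begin 0,0,0
+L1 (α=1/3) → [40, 94/3, 26]
+L2 (α=1) → [33, 238, 201]
+L3 (α=1/2) → [117, 255/2, 399/2]
+L4 (α=2/3) → [179, 413/2, 803/6]
+L5 (α=2/5) → [157, 1651/10, 319/2]
+L6 (α=1/2) → [187, 2231/20, 349/4]
rounded: [187, 112, 87]

(1,3) stack=L1,L2,L3,L4,L5,L6; from [0,0,0]:
+L1 (α=1) → [147, 143, 252]
+L2 (α=1/3) → [541/3, 114, 701/3]
+L3 (α=2/7) → [3785/21, 884/7, 4927/21]
+L4 (α=1/4) → [2197/14, 4297/28, 1419/7]
+L5 (α=1/2) → [2729/28, 6369/56, 1629/14]
+L6 (α=1/2) → [5809/56, 12137/112, 4233/28]
rounded: [104, 108, 151]

at x=1,y=0 over L1,L2,L3,L4,L5,L6:
+L1 (α=2/3) → [158, 10/3, 16/3]
+L2 (α=1/2) → [397/2, 68/3, 709/6]
+L3 (α=1) → [183, 215, 187]
+L4 (α=3/4) → [459/4, 473/4, 154]
+L5 (α=1/4) → [1465/16, 2379/16, 273/2]
+L6 (α=2/3) → [7993/48, 4171/48, 721/6]
rounded: [167, 87, 120]
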